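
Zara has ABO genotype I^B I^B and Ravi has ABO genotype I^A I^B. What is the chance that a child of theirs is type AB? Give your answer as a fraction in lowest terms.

ABO cross I^B I^B × I^A I^B → offspring phenotypes: 1/2 B, 1/2 AB.
So P(type AB) = 1/2.

1/2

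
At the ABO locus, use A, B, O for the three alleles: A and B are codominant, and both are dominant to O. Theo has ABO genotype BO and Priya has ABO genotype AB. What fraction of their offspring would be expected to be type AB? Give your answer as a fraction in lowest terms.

1/4

ABO cross BO × AB → offspring phenotypes: 1/4 A, 1/2 B, 1/4 AB.
So P(type AB) = 1/4.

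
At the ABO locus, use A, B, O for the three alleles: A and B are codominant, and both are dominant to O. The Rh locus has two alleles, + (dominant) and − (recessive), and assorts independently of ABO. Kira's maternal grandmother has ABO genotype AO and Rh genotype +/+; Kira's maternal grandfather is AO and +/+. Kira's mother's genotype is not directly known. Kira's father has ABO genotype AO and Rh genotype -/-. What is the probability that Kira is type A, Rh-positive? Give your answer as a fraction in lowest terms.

3/4

Kira's mother's ABO genotype from AO × AO: 1/4 AA, 1/2 AO, 1/4 OO.
Crossing each possibility with the father AO and summing P(type A): 1/4·1 + 1/2·3/4 + 1/4·1/2 = 3/4.
Similarly for Rh via the mother's Rh distribution: P(Rh+) = 1.
Independent loci: 3/4 × 1 = 3/4.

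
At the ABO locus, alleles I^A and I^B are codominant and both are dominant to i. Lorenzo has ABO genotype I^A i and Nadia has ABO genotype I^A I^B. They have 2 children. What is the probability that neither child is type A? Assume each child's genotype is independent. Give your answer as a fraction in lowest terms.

1/4

ABO cross I^A i × I^A I^B → 1/2 A, 1/4 B, 1/4 AB.
So P(type A) = 1/2 per child.
P(not type A) = 1/2 for one child; (1/2)^2 = 1/4.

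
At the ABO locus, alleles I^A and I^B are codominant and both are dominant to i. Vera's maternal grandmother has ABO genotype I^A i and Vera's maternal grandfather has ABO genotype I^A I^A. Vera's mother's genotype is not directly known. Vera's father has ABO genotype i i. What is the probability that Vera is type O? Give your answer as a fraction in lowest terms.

1/4

Vera's mother's ABO genotype from I^A i × I^A I^A: 1/2 I^A I^A, 1/2 I^A i.
Crossing each possibility with the father i i and summing P(type O): 1/2·0 + 1/2·1/2 = 1/4.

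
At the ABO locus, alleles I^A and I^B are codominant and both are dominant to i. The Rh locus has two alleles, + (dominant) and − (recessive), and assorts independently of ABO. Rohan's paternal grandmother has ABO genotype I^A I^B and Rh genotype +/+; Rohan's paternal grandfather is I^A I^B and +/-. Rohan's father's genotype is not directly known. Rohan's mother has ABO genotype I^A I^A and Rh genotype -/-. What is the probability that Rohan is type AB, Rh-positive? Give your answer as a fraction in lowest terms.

Rohan's father's ABO genotype from I^A I^B × I^A I^B: 1/4 I^A I^A, 1/2 I^A I^B, 1/4 I^B I^B.
Crossing each possibility with the mother I^A I^A and summing P(type AB): 1/4·0 + 1/2·1/2 + 1/4·1 = 1/2.
Similarly for Rh via the father's Rh distribution: P(Rh+) = 3/4.
Independent loci: 1/2 × 3/4 = 3/8.

3/8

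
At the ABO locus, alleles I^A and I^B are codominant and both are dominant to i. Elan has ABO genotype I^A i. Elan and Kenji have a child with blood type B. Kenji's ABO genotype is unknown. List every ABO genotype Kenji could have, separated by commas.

I^A I^B, I^B I^B, I^B i

For each candidate genotype of Kenji, check whether crossing it with I^A i can produce every observed child phenotype.
  I^A I^A → possible child types {A} ✗
  I^A I^B → possible child types {A, B, AB} ✓
  I^A i → possible child types {O, A} ✗
  I^B I^B → possible child types {B, AB} ✓
  I^B i → possible child types {O, A, B, AB} ✓
  i i → possible child types {O, A} ✗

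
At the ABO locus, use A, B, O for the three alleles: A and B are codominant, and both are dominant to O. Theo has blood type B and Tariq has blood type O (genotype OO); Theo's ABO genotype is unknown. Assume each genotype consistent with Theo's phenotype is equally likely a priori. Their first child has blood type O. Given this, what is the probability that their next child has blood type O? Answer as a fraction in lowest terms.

1/2

Possible genotypes: Theo ∈ {BB, BO}; Tariq ∈ {OO}.
Weight each parental genotype pair by prior × P(type-O child):
  BO × OO: posterior weight 1; P(next child type O) = 1/2.
Weighted sum = 1/2.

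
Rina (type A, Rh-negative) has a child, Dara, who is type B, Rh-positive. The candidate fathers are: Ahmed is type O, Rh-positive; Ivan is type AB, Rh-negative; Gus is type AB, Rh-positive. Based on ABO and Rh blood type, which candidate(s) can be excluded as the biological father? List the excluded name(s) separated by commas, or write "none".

A candidate is excluded only if no genotype consistent with his phenotype could produce a type B, Rh-positive child with a type A, Rh-negative mother.
Ahmed (type O, Rh+): no genotype consistent with that phenotype can produce a type-B Rh+ child with a type-A mother.
Ivan (type AB, Rh-): no genotype consistent with that phenotype can produce a type-B Rh+ child with a type-A mother.

Ahmed, Ivan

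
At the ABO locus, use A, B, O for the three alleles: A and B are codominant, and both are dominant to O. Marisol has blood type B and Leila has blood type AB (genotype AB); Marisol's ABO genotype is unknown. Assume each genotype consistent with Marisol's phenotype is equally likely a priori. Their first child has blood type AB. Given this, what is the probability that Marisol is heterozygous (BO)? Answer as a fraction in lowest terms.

Possible genotypes: Marisol ∈ {BB, BO}; Leila ∈ {AB}.
Weight each parental genotype pair by prior × P(type-AB child):
  BB × AB: posterior weight 2/3.
  BO × AB: posterior weight 1/3.
Sum the posterior weight over pairs where Marisol is BO: 1/3.

1/3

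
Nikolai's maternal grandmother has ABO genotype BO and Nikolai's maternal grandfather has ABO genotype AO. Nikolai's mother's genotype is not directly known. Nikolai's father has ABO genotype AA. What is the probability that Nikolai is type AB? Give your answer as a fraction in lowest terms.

Nikolai's mother's ABO genotype from BO × AO: 1/4 AB, 1/4 AO, 1/4 BO, 1/4 OO.
Crossing each possibility with the father AA and summing P(type AB): 1/4·1/2 + 1/4·0 + 1/4·1/2 + 1/4·0 = 1/4.

1/4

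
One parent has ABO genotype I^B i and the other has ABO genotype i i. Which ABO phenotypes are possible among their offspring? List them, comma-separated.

O, B

Gametes from I^B i × i i give offspring ABO genotypes I^B i, i i, i.e. phenotypes O, B.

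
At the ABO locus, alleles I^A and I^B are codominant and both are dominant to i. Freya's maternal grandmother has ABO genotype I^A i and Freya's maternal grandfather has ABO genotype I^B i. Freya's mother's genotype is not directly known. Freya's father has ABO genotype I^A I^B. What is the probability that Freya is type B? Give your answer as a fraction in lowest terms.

Freya's mother's ABO genotype from I^A i × I^B i: 1/4 I^A I^B, 1/4 I^A i, 1/4 I^B i, 1/4 i i.
Crossing each possibility with the father I^A I^B and summing P(type B): 1/4·1/4 + 1/4·1/4 + 1/4·1/2 + 1/4·1/2 = 3/8.

3/8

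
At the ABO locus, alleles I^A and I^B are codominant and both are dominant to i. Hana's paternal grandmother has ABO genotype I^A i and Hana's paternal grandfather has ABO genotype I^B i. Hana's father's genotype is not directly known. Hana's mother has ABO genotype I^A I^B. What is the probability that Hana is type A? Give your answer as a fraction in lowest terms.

Hana's father's ABO genotype from I^A i × I^B i: 1/4 I^A I^B, 1/4 I^A i, 1/4 I^B i, 1/4 i i.
Crossing each possibility with the mother I^A I^B and summing P(type A): 1/4·1/4 + 1/4·1/2 + 1/4·1/4 + 1/4·1/2 = 3/8.

3/8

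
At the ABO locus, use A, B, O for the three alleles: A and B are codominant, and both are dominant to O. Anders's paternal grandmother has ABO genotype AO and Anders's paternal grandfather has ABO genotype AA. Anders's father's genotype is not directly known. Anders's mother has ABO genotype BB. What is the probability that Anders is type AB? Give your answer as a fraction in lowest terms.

Anders's father's ABO genotype from AO × AA: 1/2 AA, 1/2 AO.
Crossing each possibility with the mother BB and summing P(type AB): 1/2·1 + 1/2·1/2 = 3/4.

3/4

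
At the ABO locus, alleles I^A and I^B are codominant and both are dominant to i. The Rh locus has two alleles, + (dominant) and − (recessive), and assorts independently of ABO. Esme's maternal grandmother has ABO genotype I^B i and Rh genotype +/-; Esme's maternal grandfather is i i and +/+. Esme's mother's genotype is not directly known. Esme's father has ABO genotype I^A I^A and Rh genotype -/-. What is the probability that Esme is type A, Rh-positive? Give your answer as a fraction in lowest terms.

Esme's mother's ABO genotype from I^B i × i i: 1/2 I^B i, 1/2 i i.
Crossing each possibility with the father I^A I^A and summing P(type A): 1/2·1/2 + 1/2·1 = 3/4.
Similarly for Rh via the mother's Rh distribution: P(Rh+) = 3/4.
Independent loci: 3/4 × 3/4 = 9/16.

9/16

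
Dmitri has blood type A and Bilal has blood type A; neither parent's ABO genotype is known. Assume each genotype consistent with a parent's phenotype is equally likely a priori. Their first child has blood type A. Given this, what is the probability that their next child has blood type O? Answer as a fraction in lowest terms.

Possible genotypes: Dmitri ∈ {AA, AO}; Bilal ∈ {AA, AO}.
Weight each parental genotype pair by prior × P(type-A child):
  AA × AA: posterior weight 4/15; P(next child type O) = 0.
  AA × AO: posterior weight 4/15; P(next child type O) = 0.
  AO × AA: posterior weight 4/15; P(next child type O) = 0.
  AO × AO: posterior weight 1/5; P(next child type O) = 1/4.
Weighted sum = 1/20.

1/20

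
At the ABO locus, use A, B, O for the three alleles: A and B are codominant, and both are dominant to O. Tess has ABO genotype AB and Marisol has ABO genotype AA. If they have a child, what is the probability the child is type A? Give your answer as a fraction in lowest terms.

ABO cross AB × AA → offspring phenotypes: 1/2 A, 1/2 AB.
So P(type A) = 1/2.

1/2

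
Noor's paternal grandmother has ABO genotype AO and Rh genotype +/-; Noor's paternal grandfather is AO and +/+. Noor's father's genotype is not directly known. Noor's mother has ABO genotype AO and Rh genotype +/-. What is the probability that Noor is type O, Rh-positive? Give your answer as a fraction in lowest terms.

7/32

Noor's father's ABO genotype from AO × AO: 1/4 AA, 1/2 AO, 1/4 OO.
Crossing each possibility with the mother AO and summing P(type O): 1/4·0 + 1/2·1/4 + 1/4·1/2 = 1/4.
Similarly for Rh via the father's Rh distribution: P(Rh+) = 7/8.
Independent loci: 1/4 × 7/8 = 7/32.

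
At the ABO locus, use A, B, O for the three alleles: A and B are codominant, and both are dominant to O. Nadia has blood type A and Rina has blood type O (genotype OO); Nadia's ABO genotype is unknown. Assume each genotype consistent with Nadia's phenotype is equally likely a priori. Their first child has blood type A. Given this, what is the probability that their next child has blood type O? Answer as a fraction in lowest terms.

Possible genotypes: Nadia ∈ {AA, AO}; Rina ∈ {OO}.
Weight each parental genotype pair by prior × P(type-A child):
  AA × OO: posterior weight 2/3; P(next child type O) = 0.
  AO × OO: posterior weight 1/3; P(next child type O) = 1/2.
Weighted sum = 1/6.

1/6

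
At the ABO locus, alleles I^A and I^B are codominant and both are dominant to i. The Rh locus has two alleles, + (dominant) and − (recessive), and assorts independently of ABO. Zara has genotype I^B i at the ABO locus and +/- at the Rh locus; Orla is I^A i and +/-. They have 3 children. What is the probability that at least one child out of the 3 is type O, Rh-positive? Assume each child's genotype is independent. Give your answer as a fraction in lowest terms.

ABO cross I^B i × I^A i → 1/4 O, 1/4 A, 1/4 B, 1/4 AB.
Rh cross +/- × +/- → 3/4 Rh+, 1/4 Rh-; so P(type O, Rh-positive) = 1/4 × 3/4 = 3/16 per child.
P(none) = (13/16)^3 = 2197/4096; P(at least one) = 1 − 2197/4096 = 1899/4096.

1899/4096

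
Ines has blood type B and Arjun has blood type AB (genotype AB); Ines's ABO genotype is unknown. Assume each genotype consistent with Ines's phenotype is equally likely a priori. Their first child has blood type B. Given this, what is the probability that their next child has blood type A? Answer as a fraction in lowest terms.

Possible genotypes: Ines ∈ {BB, BO}; Arjun ∈ {AB}.
Weight each parental genotype pair by prior × P(type-B child):
  BB × AB: posterior weight 1/2; P(next child type A) = 0.
  BO × AB: posterior weight 1/2; P(next child type A) = 1/4.
Weighted sum = 1/8.

1/8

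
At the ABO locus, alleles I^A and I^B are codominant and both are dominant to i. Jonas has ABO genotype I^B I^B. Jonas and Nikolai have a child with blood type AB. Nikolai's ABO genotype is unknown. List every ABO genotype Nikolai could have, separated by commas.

For each candidate genotype of Nikolai, check whether crossing it with I^B I^B can produce every observed child phenotype.
  I^A I^A → possible child types {AB} ✓
  I^A I^B → possible child types {B, AB} ✓
  I^A i → possible child types {B, AB} ✓
  I^B I^B → possible child types {B} ✗
  I^B i → possible child types {B} ✗
  i i → possible child types {B} ✗

I^A I^A, I^A I^B, I^A i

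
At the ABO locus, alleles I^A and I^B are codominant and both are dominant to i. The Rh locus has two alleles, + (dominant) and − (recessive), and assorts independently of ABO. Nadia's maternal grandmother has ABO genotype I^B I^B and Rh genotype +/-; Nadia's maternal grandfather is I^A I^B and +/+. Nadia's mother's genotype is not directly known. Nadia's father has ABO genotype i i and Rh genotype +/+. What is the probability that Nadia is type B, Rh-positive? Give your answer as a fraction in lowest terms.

Nadia's mother's ABO genotype from I^B I^B × I^A I^B: 1/2 I^A I^B, 1/2 I^B I^B.
Crossing each possibility with the father i i and summing P(type B): 1/2·1/2 + 1/2·1 = 3/4.
Similarly for Rh via the mother's Rh distribution: P(Rh+) = 1.
Independent loci: 3/4 × 1 = 3/4.

3/4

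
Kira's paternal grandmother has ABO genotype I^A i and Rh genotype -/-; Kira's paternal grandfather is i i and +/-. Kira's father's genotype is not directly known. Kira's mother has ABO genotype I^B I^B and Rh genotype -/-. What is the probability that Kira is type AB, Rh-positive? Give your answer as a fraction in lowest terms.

1/16

Kira's father's ABO genotype from I^A i × i i: 1/2 I^A i, 1/2 i i.
Crossing each possibility with the mother I^B I^B and summing P(type AB): 1/2·1/2 + 1/2·0 = 1/4.
Similarly for Rh via the father's Rh distribution: P(Rh+) = 1/4.
Independent loci: 1/4 × 1/4 = 1/16.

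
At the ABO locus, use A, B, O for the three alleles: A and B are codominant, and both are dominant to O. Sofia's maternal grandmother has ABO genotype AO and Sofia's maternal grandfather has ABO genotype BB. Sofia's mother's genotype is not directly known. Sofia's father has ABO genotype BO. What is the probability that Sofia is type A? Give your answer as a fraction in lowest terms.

Sofia's mother's ABO genotype from AO × BB: 1/2 AB, 1/2 BO.
Crossing each possibility with the father BO and summing P(type A): 1/2·1/4 + 1/2·0 = 1/8.

1/8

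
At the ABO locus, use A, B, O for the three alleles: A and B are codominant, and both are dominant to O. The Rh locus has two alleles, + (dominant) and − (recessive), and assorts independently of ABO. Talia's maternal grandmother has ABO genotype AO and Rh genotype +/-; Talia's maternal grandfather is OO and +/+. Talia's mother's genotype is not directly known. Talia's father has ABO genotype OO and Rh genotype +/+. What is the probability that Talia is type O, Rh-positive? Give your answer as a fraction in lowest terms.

3/4

Talia's mother's ABO genotype from AO × OO: 1/2 AO, 1/2 OO.
Crossing each possibility with the father OO and summing P(type O): 1/2·1/2 + 1/2·1 = 3/4.
Similarly for Rh via the mother's Rh distribution: P(Rh+) = 1.
Independent loci: 3/4 × 1 = 3/4.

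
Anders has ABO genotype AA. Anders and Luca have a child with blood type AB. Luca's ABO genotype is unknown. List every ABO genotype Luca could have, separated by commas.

For each candidate genotype of Luca, check whether crossing it with AA can produce every observed child phenotype.
  AA → possible child types {A} ✗
  AB → possible child types {A, AB} ✓
  AO → possible child types {A} ✗
  BB → possible child types {AB} ✓
  BO → possible child types {A, AB} ✓
  OO → possible child types {A} ✗

AB, BB, BO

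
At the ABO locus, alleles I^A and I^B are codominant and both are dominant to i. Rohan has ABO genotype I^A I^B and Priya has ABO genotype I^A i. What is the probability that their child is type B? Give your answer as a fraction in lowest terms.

ABO cross I^A I^B × I^A i → offspring phenotypes: 1/2 A, 1/4 B, 1/4 AB.
So P(type B) = 1/4.

1/4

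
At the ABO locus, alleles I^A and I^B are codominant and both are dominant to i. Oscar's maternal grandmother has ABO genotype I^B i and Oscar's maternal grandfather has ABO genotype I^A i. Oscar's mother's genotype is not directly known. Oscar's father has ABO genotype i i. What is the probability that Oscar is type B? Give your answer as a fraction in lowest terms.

Oscar's mother's ABO genotype from I^B i × I^A i: 1/4 I^A I^B, 1/4 I^A i, 1/4 I^B i, 1/4 i i.
Crossing each possibility with the father i i and summing P(type B): 1/4·1/2 + 1/4·0 + 1/4·1/2 + 1/4·0 = 1/4.

1/4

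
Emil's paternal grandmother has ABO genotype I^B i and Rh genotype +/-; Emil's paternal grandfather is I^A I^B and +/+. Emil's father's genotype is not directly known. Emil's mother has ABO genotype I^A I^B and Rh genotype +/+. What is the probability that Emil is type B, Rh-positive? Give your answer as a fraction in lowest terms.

Emil's father's ABO genotype from I^B i × I^A I^B: 1/4 I^A I^B, 1/4 I^A i, 1/4 I^B I^B, 1/4 I^B i.
Crossing each possibility with the mother I^A I^B and summing P(type B): 1/4·1/4 + 1/4·1/4 + 1/4·1/2 + 1/4·1/2 = 3/8.
Similarly for Rh via the father's Rh distribution: P(Rh+) = 1.
Independent loci: 3/8 × 1 = 3/8.

3/8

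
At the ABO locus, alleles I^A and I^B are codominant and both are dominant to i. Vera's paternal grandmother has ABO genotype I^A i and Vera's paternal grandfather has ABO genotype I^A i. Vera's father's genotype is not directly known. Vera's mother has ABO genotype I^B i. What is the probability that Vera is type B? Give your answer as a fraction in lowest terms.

1/4

Vera's father's ABO genotype from I^A i × I^A i: 1/4 I^A I^A, 1/2 I^A i, 1/4 i i.
Crossing each possibility with the mother I^B i and summing P(type B): 1/4·0 + 1/2·1/4 + 1/4·1/2 = 1/4.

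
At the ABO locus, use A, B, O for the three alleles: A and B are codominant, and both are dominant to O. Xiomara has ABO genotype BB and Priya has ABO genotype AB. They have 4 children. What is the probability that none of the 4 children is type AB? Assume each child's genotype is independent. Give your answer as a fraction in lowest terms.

ABO cross BB × AB → 1/2 B, 1/2 AB.
So P(type AB) = 1/2 per child.
P(not type AB) = 1/2 for one child; (1/2)^4 = 1/16.

1/16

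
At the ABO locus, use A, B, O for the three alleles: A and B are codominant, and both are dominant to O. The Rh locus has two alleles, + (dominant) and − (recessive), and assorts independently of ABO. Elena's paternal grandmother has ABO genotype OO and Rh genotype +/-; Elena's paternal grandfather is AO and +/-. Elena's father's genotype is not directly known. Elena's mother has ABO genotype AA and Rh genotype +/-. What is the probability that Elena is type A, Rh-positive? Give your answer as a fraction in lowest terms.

Elena's father's ABO genotype from OO × AO: 1/2 AO, 1/2 OO.
Crossing each possibility with the mother AA and summing P(type A): 1/2·1 + 1/2·1 = 1.
Similarly for Rh via the father's Rh distribution: P(Rh+) = 3/4.
Independent loci: 1 × 3/4 = 3/4.

3/4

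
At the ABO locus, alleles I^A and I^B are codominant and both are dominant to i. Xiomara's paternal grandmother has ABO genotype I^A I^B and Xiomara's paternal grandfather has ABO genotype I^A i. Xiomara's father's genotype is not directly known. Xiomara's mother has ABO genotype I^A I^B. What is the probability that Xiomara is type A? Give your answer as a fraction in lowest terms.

Xiomara's father's ABO genotype from I^A I^B × I^A i: 1/4 I^A I^A, 1/4 I^A I^B, 1/4 I^A i, 1/4 I^B i.
Crossing each possibility with the mother I^A I^B and summing P(type A): 1/4·1/2 + 1/4·1/4 + 1/4·1/2 + 1/4·1/4 = 3/8.

3/8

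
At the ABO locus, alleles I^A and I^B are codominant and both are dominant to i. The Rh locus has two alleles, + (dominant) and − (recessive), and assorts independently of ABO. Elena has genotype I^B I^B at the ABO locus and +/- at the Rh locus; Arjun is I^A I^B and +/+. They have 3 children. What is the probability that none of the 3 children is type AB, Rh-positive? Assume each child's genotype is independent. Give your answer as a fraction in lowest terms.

1/8

ABO cross I^B I^B × I^A I^B → 1/2 B, 1/2 AB.
Rh cross +/- × +/+ → 1 Rh+; so P(type AB, Rh-positive) = 1/2 × 1 = 1/2 per child.
P(not type AB, Rh-positive) = 1/2 for one child; (1/2)^3 = 1/8.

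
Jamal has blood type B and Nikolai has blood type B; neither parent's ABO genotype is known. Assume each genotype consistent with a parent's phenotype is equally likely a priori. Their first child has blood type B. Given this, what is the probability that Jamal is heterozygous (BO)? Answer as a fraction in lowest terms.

Possible genotypes: Jamal ∈ {BB, BO}; Nikolai ∈ {BB, BO}.
Weight each parental genotype pair by prior × P(type-B child):
  BB × BB: posterior weight 4/15.
  BB × BO: posterior weight 4/15.
  BO × BB: posterior weight 4/15.
  BO × BO: posterior weight 1/5.
Sum the posterior weight over pairs where Jamal is BO: 7/15.

7/15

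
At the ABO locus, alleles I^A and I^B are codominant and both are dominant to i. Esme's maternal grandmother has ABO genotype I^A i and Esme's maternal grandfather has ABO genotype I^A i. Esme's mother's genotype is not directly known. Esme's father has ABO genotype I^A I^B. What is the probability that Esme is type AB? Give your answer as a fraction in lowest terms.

Esme's mother's ABO genotype from I^A i × I^A i: 1/4 I^A I^A, 1/2 I^A i, 1/4 i i.
Crossing each possibility with the father I^A I^B and summing P(type AB): 1/4·1/2 + 1/2·1/4 + 1/4·0 = 1/4.

1/4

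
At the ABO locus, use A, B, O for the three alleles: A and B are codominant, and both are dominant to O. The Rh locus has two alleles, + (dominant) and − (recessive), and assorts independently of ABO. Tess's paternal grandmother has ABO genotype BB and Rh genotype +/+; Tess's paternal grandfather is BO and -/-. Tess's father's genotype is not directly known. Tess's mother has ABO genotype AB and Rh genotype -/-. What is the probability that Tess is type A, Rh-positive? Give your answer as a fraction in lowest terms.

Tess's father's ABO genotype from BB × BO: 1/2 BB, 1/2 BO.
Crossing each possibility with the mother AB and summing P(type A): 1/2·0 + 1/2·1/4 = 1/8.
Similarly for Rh via the father's Rh distribution: P(Rh+) = 1/2.
Independent loci: 1/8 × 1/2 = 1/16.

1/16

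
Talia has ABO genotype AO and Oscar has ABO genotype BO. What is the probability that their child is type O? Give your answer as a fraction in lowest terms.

1/4

ABO cross AO × BO → offspring phenotypes: 1/4 O, 1/4 A, 1/4 B, 1/4 AB.
So P(type O) = 1/4.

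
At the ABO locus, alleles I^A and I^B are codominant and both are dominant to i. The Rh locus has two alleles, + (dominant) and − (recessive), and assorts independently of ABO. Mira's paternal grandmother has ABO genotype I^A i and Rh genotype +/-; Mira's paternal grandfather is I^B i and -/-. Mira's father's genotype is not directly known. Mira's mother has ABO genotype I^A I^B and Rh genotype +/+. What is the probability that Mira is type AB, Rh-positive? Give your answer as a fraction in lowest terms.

1/4

Mira's father's ABO genotype from I^A i × I^B i: 1/4 I^A I^B, 1/4 I^A i, 1/4 I^B i, 1/4 i i.
Crossing each possibility with the mother I^A I^B and summing P(type AB): 1/4·1/2 + 1/4·1/4 + 1/4·1/4 + 1/4·0 = 1/4.
Similarly for Rh via the father's Rh distribution: P(Rh+) = 1.
Independent loci: 1/4 × 1 = 1/4.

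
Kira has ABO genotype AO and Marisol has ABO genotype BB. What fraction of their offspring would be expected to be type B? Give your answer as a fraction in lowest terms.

ABO cross AO × BB → offspring phenotypes: 1/2 B, 1/2 AB.
So P(type B) = 1/2.

1/2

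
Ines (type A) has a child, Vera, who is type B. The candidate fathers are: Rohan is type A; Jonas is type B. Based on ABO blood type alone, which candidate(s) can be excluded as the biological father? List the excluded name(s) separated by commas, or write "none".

A candidate is excluded only if no genotype consistent with his phenotype could produce a type B child with a type A mother.
Rohan (type A): no genotype consistent with that phenotype can produce a type-B child with a type-A mother.

Rohan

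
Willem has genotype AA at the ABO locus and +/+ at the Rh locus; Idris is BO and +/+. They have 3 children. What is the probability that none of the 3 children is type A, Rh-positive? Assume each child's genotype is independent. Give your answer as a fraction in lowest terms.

ABO cross AA × BO → 1/2 A, 1/2 AB.
Rh cross +/+ × +/+ → 1 Rh+; so P(type A, Rh-positive) = 1/2 × 1 = 1/2 per child.
P(not type A, Rh-positive) = 1/2 for one child; (1/2)^3 = 1/8.

1/8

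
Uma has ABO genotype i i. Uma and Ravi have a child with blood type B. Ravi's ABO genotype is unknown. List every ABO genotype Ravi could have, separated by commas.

I^A I^B, I^B I^B, I^B i

For each candidate genotype of Ravi, check whether crossing it with i i can produce every observed child phenotype.
  I^A I^A → possible child types {A} ✗
  I^A I^B → possible child types {A, B} ✓
  I^A i → possible child types {O, A} ✗
  I^B I^B → possible child types {B} ✓
  I^B i → possible child types {O, B} ✓
  i i → possible child types {O} ✗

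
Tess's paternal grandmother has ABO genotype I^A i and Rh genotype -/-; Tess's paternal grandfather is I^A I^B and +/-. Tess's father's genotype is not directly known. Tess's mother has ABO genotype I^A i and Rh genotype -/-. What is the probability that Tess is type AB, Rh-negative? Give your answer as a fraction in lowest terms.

Tess's father's ABO genotype from I^A i × I^A I^B: 1/4 I^A I^A, 1/4 I^A I^B, 1/4 I^A i, 1/4 I^B i.
Crossing each possibility with the mother I^A i and summing P(type AB): 1/4·0 + 1/4·1/4 + 1/4·0 + 1/4·1/4 = 1/8.
Similarly for Rh via the father's Rh distribution: P(Rh-) = 3/4.
Independent loci: 1/8 × 3/4 = 3/32.

3/32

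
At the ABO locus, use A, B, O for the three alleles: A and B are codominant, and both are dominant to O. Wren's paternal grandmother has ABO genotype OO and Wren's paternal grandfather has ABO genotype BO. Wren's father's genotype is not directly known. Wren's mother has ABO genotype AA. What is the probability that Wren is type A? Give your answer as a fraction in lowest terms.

Wren's father's ABO genotype from OO × BO: 1/2 BO, 1/2 OO.
Crossing each possibility with the mother AA and summing P(type A): 1/2·1/2 + 1/2·1 = 3/4.

3/4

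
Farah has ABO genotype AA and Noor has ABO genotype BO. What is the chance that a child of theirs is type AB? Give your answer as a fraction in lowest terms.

1/2

ABO cross AA × BO → offspring phenotypes: 1/2 A, 1/2 AB.
So P(type AB) = 1/2.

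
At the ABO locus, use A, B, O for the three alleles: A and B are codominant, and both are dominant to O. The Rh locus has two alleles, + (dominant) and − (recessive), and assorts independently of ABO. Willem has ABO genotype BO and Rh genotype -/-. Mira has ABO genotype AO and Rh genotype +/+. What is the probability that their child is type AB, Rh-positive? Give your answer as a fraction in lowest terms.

ABO cross BO × AO → offspring phenotypes: 1/4 O, 1/4 A, 1/4 B, 1/4 AB.
Rh cross -/- × +/+ → 1 Rh+.
Independent loci: P(type AB, Rh-positive) = 1/4 × 1 = 1/4.

1/4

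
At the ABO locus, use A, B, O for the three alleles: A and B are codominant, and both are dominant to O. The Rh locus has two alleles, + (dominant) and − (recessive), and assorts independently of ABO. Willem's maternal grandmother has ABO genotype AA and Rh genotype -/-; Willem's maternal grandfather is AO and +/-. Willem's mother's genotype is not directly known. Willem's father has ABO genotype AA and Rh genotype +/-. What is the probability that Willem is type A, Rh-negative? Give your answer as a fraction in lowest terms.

3/8

Willem's mother's ABO genotype from AA × AO: 1/2 AA, 1/2 AO.
Crossing each possibility with the father AA and summing P(type A): 1/2·1 + 1/2·1 = 1.
Similarly for Rh via the mother's Rh distribution: P(Rh-) = 3/8.
Independent loci: 1 × 3/8 = 3/8.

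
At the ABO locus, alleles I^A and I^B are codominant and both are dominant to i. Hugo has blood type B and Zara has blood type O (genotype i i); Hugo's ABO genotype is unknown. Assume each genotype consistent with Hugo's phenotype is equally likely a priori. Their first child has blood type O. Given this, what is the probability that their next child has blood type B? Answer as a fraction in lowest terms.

1/2

Possible genotypes: Hugo ∈ {I^B I^B, I^B i}; Zara ∈ {i i}.
Weight each parental genotype pair by prior × P(type-O child):
  I^B i × i i: posterior weight 1; P(next child type B) = 1/2.
Weighted sum = 1/2.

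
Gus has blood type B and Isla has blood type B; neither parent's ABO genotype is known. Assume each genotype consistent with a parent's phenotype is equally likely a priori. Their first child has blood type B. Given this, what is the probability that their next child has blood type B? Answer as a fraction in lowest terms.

19/20

Possible genotypes: Gus ∈ {I^B I^B, I^B i}; Isla ∈ {I^B I^B, I^B i}.
Weight each parental genotype pair by prior × P(type-B child):
  I^B I^B × I^B I^B: posterior weight 4/15; P(next child type B) = 1.
  I^B I^B × I^B i: posterior weight 4/15; P(next child type B) = 1.
  I^B i × I^B I^B: posterior weight 4/15; P(next child type B) = 1.
  I^B i × I^B i: posterior weight 1/5; P(next child type B) = 3/4.
Weighted sum = 19/20.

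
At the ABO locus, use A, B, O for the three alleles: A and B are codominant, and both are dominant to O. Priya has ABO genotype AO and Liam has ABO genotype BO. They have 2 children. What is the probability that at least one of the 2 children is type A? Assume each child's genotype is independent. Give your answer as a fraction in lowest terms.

ABO cross AO × BO → 1/4 O, 1/4 A, 1/4 B, 1/4 AB.
So P(type A) = 1/4 per child.
P(none) = (3/4)^2 = 9/16; P(at least one) = 1 − 9/16 = 7/16.

7/16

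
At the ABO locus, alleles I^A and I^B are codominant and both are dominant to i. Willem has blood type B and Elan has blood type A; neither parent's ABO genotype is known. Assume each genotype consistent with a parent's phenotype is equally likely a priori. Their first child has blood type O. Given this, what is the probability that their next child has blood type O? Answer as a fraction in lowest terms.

Possible genotypes: Willem ∈ {I^B I^B, I^B i}; Elan ∈ {I^A I^A, I^A i}.
Weight each parental genotype pair by prior × P(type-O child):
  I^B i × I^A i: posterior weight 1; P(next child type O) = 1/4.
Weighted sum = 1/4.

1/4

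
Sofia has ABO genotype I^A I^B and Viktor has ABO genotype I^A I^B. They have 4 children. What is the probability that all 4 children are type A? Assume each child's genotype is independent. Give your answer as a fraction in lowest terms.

ABO cross I^A I^B × I^A I^B → 1/4 A, 1/4 B, 1/2 AB.
So P(type A) = 1/4 per child.
All 4 independent: (1/4)^4 = 1/256.

1/256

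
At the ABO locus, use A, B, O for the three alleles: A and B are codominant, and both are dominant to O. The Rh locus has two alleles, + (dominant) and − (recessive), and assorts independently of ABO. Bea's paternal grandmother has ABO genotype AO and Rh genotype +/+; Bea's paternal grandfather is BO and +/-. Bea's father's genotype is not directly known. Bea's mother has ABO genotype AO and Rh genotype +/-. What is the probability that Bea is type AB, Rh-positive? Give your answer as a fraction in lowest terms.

Bea's father's ABO genotype from AO × BO: 1/4 AB, 1/4 AO, 1/4 BO, 1/4 OO.
Crossing each possibility with the mother AO and summing P(type AB): 1/4·1/4 + 1/4·0 + 1/4·1/4 + 1/4·0 = 1/8.
Similarly for Rh via the father's Rh distribution: P(Rh+) = 7/8.
Independent loci: 1/8 × 7/8 = 7/64.

7/64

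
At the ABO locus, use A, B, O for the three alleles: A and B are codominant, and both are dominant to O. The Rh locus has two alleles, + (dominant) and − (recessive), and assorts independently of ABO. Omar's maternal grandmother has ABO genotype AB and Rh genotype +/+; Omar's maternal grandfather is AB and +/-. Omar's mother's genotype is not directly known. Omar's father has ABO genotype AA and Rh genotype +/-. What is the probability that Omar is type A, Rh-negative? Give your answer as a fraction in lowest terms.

1/16

Omar's mother's ABO genotype from AB × AB: 1/4 AA, 1/2 AB, 1/4 BB.
Crossing each possibility with the father AA and summing P(type A): 1/4·1 + 1/2·1/2 + 1/4·0 = 1/2.
Similarly for Rh via the mother's Rh distribution: P(Rh-) = 1/8.
Independent loci: 1/2 × 1/8 = 1/16.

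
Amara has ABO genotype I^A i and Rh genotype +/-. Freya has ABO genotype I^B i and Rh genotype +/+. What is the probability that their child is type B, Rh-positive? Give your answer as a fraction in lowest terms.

1/4

ABO cross I^A i × I^B i → offspring phenotypes: 1/4 O, 1/4 A, 1/4 B, 1/4 AB.
Rh cross +/- × +/+ → 1 Rh+.
Independent loci: P(type B, Rh-positive) = 1/4 × 1 = 1/4.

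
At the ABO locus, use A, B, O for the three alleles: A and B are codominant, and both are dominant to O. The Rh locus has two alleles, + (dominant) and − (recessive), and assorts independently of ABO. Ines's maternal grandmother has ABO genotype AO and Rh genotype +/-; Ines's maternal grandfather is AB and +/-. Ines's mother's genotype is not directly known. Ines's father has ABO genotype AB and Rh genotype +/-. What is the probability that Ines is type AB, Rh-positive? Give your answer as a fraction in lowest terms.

Ines's mother's ABO genotype from AO × AB: 1/4 AA, 1/4 AB, 1/4 AO, 1/4 BO.
Crossing each possibility with the father AB and summing P(type AB): 1/4·1/2 + 1/4·1/2 + 1/4·1/4 + 1/4·1/4 = 3/8.
Similarly for Rh via the mother's Rh distribution: P(Rh+) = 3/4.
Independent loci: 3/8 × 3/4 = 9/32.

9/32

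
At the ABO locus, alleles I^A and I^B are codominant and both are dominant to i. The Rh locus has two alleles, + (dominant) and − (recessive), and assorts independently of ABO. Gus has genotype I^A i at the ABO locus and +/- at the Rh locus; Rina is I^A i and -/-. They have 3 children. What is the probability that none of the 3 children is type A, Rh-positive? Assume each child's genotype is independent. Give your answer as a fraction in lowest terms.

125/512

ABO cross I^A i × I^A i → 1/4 O, 3/4 A.
Rh cross +/- × -/- → 1/2 Rh+, 1/2 Rh-; so P(type A, Rh-positive) = 3/4 × 1/2 = 3/8 per child.
P(not type A, Rh-positive) = 5/8 for one child; (5/8)^3 = 125/512.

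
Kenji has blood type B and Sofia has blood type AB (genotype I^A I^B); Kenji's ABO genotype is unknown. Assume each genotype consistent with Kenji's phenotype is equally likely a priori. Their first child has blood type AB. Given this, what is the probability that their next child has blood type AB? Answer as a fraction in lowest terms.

Possible genotypes: Kenji ∈ {I^B I^B, I^B i}; Sofia ∈ {I^A I^B}.
Weight each parental genotype pair by prior × P(type-AB child):
  I^B I^B × I^A I^B: posterior weight 2/3; P(next child type AB) = 1/2.
  I^B i × I^A I^B: posterior weight 1/3; P(next child type AB) = 1/4.
Weighted sum = 5/12.

5/12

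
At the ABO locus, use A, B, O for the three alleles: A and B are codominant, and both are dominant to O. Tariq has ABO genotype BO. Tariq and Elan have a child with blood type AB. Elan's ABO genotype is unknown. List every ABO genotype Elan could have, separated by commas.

For each candidate genotype of Elan, check whether crossing it with BO can produce every observed child phenotype.
  AA → possible child types {A, AB} ✓
  AB → possible child types {A, B, AB} ✓
  AO → possible child types {O, A, B, AB} ✓
  BB → possible child types {B} ✗
  BO → possible child types {O, B} ✗
  OO → possible child types {O, B} ✗

AA, AB, AO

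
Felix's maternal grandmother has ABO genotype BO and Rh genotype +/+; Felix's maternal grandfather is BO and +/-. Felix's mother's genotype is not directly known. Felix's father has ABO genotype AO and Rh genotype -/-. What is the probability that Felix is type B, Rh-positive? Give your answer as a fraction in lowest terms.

3/16

Felix's mother's ABO genotype from BO × BO: 1/4 BB, 1/2 BO, 1/4 OO.
Crossing each possibility with the father AO and summing P(type B): 1/4·1/2 + 1/2·1/4 + 1/4·0 = 1/4.
Similarly for Rh via the mother's Rh distribution: P(Rh+) = 3/4.
Independent loci: 1/4 × 3/4 = 3/16.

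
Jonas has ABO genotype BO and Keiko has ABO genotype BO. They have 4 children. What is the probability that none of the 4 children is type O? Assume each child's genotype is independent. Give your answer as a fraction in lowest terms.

81/256

ABO cross BO × BO → 1/4 O, 3/4 B.
So P(type O) = 1/4 per child.
P(not type O) = 3/4 for one child; (3/4)^4 = 81/256.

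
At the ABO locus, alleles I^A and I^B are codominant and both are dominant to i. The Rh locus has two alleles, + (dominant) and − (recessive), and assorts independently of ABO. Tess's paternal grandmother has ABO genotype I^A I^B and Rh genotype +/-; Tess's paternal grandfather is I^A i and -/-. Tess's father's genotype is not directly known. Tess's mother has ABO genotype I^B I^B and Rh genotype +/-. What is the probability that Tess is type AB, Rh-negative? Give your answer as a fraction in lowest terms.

3/16

Tess's father's ABO genotype from I^A I^B × I^A i: 1/4 I^A I^A, 1/4 I^A I^B, 1/4 I^A i, 1/4 I^B i.
Crossing each possibility with the mother I^B I^B and summing P(type AB): 1/4·1 + 1/4·1/2 + 1/4·1/2 + 1/4·0 = 1/2.
Similarly for Rh via the father's Rh distribution: P(Rh-) = 3/8.
Independent loci: 1/2 × 3/8 = 3/16.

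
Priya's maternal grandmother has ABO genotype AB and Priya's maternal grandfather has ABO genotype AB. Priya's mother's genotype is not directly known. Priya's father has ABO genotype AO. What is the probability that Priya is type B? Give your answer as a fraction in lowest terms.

Priya's mother's ABO genotype from AB × AB: 1/4 AA, 1/2 AB, 1/4 BB.
Crossing each possibility with the father AO and summing P(type B): 1/4·0 + 1/2·1/4 + 1/4·1/2 = 1/4.

1/4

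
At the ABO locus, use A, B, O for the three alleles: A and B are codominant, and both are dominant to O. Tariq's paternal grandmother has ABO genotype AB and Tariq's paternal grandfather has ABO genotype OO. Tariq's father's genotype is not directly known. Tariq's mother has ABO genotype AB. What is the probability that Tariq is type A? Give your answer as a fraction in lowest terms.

Tariq's father's ABO genotype from AB × OO: 1/2 AO, 1/2 BO.
Crossing each possibility with the mother AB and summing P(type A): 1/2·1/2 + 1/2·1/4 = 3/8.

3/8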